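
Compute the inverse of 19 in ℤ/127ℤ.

gcd(127, 19):
  127 = 6·19 + 13
  19 = 1·13 + 6
  13 = 2·6 + 1
  6 = 6·1
so gcd(127, 19) = 1.
Back-substitute for Bézout coefficients:
  1 = 13 - 2·6
  ... = 19·(-20) + 127·(3)
So 19·-20 ≡ 1 (mod 127), and -20 mod 127 = 107.

107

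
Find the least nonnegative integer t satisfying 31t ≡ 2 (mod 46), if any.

6

gcd(46, 31):
  46 = 1*31 + 15
  31 = 2*15 + 1
  15 = 15*1
so gcd(46, 31) = 1.
1 divides 2, so solutions exist.
Back-substitute for Bézout coefficients:
  1 = 31 - 2*15
  ... = 31*(3) + 46*(-2)
So 31*(3) ≡ 1 (mod 46); multiply by 2: t ≡ 6 (mod 46).
Smallest nonnegative: t = 6 mod 46 = 6.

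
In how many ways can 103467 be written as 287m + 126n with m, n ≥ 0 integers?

20

gcd(287, 126) = 7.
By Bézout, 287·(-7) + 126·(16) = 7.
One solution: (15, 787).
General: m = 15 + 18t, n = 787 - 41t.
m ≥ 0 ⇒ t ≥ 0; n ≥ 0 ⇒ t ≤ 19. So t ∈ [0, 19]: 20 solutions.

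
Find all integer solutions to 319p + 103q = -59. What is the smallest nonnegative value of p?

25

gcd(319, 103) = 1.
1 divides -59, so solutions exist.
By Bézout, 319·(31) + 103·(-96) = 1.
Scale by -59/1 = -59: (p₀, q₀) = (-1829, 5664).
General solution: p = -1829 + 103t, q = 5664 - 319t for integer t.
p ≥ 0: smallest is -1829 mod 103 = 25 (at t = 18), with q = -78.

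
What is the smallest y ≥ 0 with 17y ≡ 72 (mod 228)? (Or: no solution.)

192

gcd(228, 17) = 1.
1 divides 72, so solutions exist.
By Bézout, 17*(-67) + 228*(5) = 1.
So 17*(-67) ≡ 1 (mod 228); multiply by 72: y ≡ -4824 (mod 228).
Smallest nonnegative: y = -4824 mod 228 = 192.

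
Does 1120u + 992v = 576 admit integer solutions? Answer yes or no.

gcd(1120, 992):
  1120 = 1*992 + 128
  992 = 7*128 + 96
  128 = 1*96 + 32
  96 = 3*32
so gcd(1120, 992) = 32.
32 divides 576, so integer solutions exist.

yes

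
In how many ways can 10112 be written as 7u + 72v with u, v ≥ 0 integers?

gcd(72, 7) = 1.
By Bézout, 7×(31) + 72×(-3) = 1.
One solution: (56, 135).
General: u = 56 + 72t, v = 135 - 7t.
u ≥ 0 ⇒ t ≥ 0; v ≥ 0 ⇒ t ≤ 19. So t ∈ [0, 19]: 20 solutions.

20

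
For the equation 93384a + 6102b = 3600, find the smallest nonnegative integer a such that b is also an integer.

206

gcd(93384, 6102):
  93384 = 15*6102 + 1854
  6102 = 3*1854 + 540
  1854 = 3*540 + 234
  540 = 2*234 + 72
  234 = 3*72 + 18
  72 = 4*18
so gcd(93384, 6102) = 18.
18 divides 3600, so solutions exist.
Back-substitute for Bézout coefficients:
  18 = 234 - 3*72
  ... = 93384*(79) + 6102*(-1209)
Scale by 3600/18 = 200: (a₀, b₀) = (15800, -241800).
General solution: a = 15800 + 339t, b = -241800 - 5188t for integer t.
a ≥ 0: smallest is 15800 mod 339 = 206 (at t = -46), with b = -3152.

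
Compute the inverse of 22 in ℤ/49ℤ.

29

gcd(49, 22):
  49 = 2×22 + 5
  22 = 4×5 + 2
  5 = 2×2 + 1
  2 = 2×1
so gcd(49, 22) = 1.
Back-substitute for Bézout coefficients:
  1 = 5 - 2×2
  ... = 22×(-20) + 49×(9)
So 22×-20 ≡ 1 (mod 49), and -20 mod 49 = 29.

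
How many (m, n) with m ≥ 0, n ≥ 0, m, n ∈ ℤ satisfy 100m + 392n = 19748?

gcd(392, 100) = 4  (392 = 3*100 + 92, 100 = 1*92 + 8, 92 = 11*8 + 4, 8 = 2*4).
Back-substituting, 100*(-47) + 392*(12) = 4.
Scale by 4937: one solution is (-232039, 59244). Reduce m mod 98: (25, 44).
General: m = 25 + 98t, n = 44 - 25t.
m ≥ 0 ⇒ t ≥ 0; n ≥ 0 ⇒ t ≤ 1. So t ∈ [0, 1]: 2 solutions.

2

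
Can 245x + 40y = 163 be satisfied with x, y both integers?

gcd(245, 40) = 5  (245 = 6·40 + 5, 40 = 8·5).
5 does not divide 163 (remainder 3), so no integer solutions.

no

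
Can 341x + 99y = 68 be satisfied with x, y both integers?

no

gcd(341, 99) = 11  (341 = 3·99 + 44, 99 = 2·44 + 11, 44 = 4·11).
11 does not divide 68 (remainder 2), so no integer solutions.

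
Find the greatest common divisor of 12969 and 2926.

11

gcd(12969, 2926):
  12969 = 4·2926 + 1265
  2926 = 2·1265 + 396
  1265 = 3·396 + 77
  396 = 5·77 + 11
  77 = 7·11
so gcd(12969, 2926) = 11.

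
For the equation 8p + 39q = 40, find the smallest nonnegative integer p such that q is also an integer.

gcd(39, 8):
  39 = 4·8 + 7
  8 = 1·7 + 1
  7 = 7·1
so gcd(39, 8) = 1.
1 divides 40, so solutions exist.
Back-substitute for Bézout coefficients:
  1 = 8 - 1·7
  ... = 8·(5) + 39·(-1)
Scale by 40/1 = 40: (p₀, q₀) = (200, -40).
General solution: p = 200 + 39t, q = -40 - 8t for integer t.
p ≥ 0: smallest is 200 mod 39 = 5 (at t = -5), with q = 0.

5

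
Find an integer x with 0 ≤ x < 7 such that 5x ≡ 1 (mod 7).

3

gcd(7, 5) = 1.
By Bézout, 5×(3) + 7×(-2) = 1.
So 5×3 ≡ 1 (mod 7), and 3 mod 7 = 3.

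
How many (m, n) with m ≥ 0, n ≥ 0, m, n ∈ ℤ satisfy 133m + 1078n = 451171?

22

gcd(1078, 133):
  1078 = 8·133 + 14
  133 = 9·14 + 7
  14 = 2·7
so gcd(1078, 133) = 7.
Back-substitute for Bézout coefficients:
  7 = 133 - 9·14
  ... = 133·(73) + 1078·(-9)
Scale by 64453: one solution is (4705069, -580077). Reduce m mod 154: (61, 411).
General: m = 61 + 154t, n = 411 - 19t.
m ≥ 0 ⇒ t ≥ 0; n ≥ 0 ⇒ t ≤ 21. So t ∈ [0, 21]: 22 solutions.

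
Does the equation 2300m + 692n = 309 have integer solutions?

gcd(2300, 692) = 4  (2300 = 3*692 + 224, 692 = 3*224 + 20, 224 = 11*20 + 4, 20 = 5*4).
4 does not divide 309 (remainder 1), so no integer solutions.

no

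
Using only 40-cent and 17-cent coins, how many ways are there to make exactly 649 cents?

Need nonnegative integers with 40j + 17k = 649.
gcd(40, 17) = 1, and 40·(3) + 17·(-7) = 1.
So (j₀, k₀) = (1947, -4543); general j = 1947 + 17t, k = -4543 - 40t.
j ≥ 0 ⇒ t ≥ -114; k ≥ 0 ⇒ t ≤ -114. That's 1 value of t.

1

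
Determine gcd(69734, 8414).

14

gcd(69734, 8414):
  69734 = 8·8414 + 2422
  8414 = 3·2422 + 1148
  2422 = 2·1148 + 126
  1148 = 9·126 + 14
  126 = 9·14
so gcd(69734, 8414) = 14.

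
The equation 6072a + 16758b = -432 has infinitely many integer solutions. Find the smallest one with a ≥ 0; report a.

gcd(16758, 6072):
  16758 = 2×6072 + 4614
  6072 = 1×4614 + 1458
  4614 = 3×1458 + 240
  1458 = 6×240 + 18
  240 = 13×18 + 6
  18 = 3×6
so gcd(16758, 6072) = 6.
6 divides -432, so solutions exist.
Back-substitute for Bézout coefficients:
  6 = 240 - 13×18
  ... = 6072×(-908) + 16758×(329)
Scale by -432/6 = -72: (a₀, b₀) = (65376, -23688).
General solution: a = 65376 + 2793t, b = -23688 - 1012t for integer t.
a ≥ 0: smallest is 65376 mod 2793 = 1137 (at t = -23), with b = -412.

1137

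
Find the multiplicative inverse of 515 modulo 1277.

gcd(1277, 515):
  1277 = 2·515 + 247
  515 = 2·247 + 21
  247 = 11·21 + 16
  21 = 1·16 + 5
  16 = 3·5 + 1
  5 = 5·1
so gcd(1277, 515) = 1.
Back-substitute for Bézout coefficients:
  1 = 16 - 3·5
  ... = 515·(-243) + 1277·(98)
So 515·-243 ≡ 1 (mod 1277), and -243 mod 1277 = 1034.

1034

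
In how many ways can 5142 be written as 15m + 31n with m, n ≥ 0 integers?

gcd(31, 15):
  31 = 2*15 + 1
  15 = 15*1
so gcd(31, 15) = 1.
Back-substitute for Bézout coefficients:
  1 = 31 - 2*15
  ... = 15*(-2) + 31*(1)
Scale by 5142: one solution is (-10284, 5142). Reduce m mod 31: (8, 162).
General: m = 8 + 31t, n = 162 - 15t.
m ≥ 0 ⇒ t ≥ 0; n ≥ 0 ⇒ t ≤ 10. So t ∈ [0, 10]: 11 solutions.

11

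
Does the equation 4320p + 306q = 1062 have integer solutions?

gcd(4320, 306):
  4320 = 14×306 + 36
  306 = 8×36 + 18
  36 = 2×18
so gcd(4320, 306) = 18.
18 divides 1062, so integer solutions exist.

yes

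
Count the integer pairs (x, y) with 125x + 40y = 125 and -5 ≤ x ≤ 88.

11

gcd(125, 40) = 5.
By Bézout, 125·(1) + 40·(-3) = 5.
Particular solution: (1, 0).
General solution: x = 1 + 8t, y = 0 - 25t for integer t.
-5 ≤ 1 + 8t ≤ 88 gives t ∈ [0, 10], which is 11 values.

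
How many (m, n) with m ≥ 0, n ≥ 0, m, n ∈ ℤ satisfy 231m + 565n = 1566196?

gcd(565, 231) = 1  (565 = 2×231 + 103, 231 = 2×103 + 25, 103 = 4×25 + 3, 25 = 8×3 + 1, 3 = 3×1).
Back-substituting, 231×(181) + 565×(-74) = 1.
Scale by 1566196: one solution is (283481476, -115898504). Reduce m mod 565: (71, 2743).
General: m = 71 + 565t, n = 2743 - 231t.
m ≥ 0 ⇒ t ≥ 0; n ≥ 0 ⇒ t ≤ 11. So t ∈ [0, 11]: 12 solutions.

12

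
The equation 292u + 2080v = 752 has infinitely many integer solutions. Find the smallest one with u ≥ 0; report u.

316

gcd(2080, 292) = 4.
4 divides 752, so solutions exist.
By Bézout, 292×(57) + 2080×(-8) = 4.
Scale by 752/4 = 188: (u₀, v₀) = (10716, -1504).
General solution: u = 10716 + 520t, v = -1504 - 73t for integer t.
u ≥ 0: smallest is 10716 mod 520 = 316 (at t = -20), with v = -44.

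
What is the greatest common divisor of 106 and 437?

gcd(437, 106) = 1  (437 = 4×106 + 13, 106 = 8×13 + 2, 13 = 6×2 + 1, 2 = 2×1).

1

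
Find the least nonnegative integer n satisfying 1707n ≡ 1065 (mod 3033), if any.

gcd(3033, 1707) = 3.
3 divides 1065, so solutions exist.
By Bézout, 1707·(-199) + 3033·(112) = 3.
So 1707·(-199) ≡ 3 (mod 3033); multiply by 355: n ≡ -70645 (mod 1011).
Smallest nonnegative: n = -70645 mod 1011 = 125.

125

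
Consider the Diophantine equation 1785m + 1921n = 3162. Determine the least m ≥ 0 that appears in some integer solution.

gcd(1921, 1785) = 17.
17 divides 3162, so solutions exist.
By Bézout, 1785·(14) + 1921·(-13) = 17.
Scale by 3162/17 = 186: (m₀, n₀) = (2604, -2418).
General solution: m = 2604 + 113t, n = -2418 - 105t for integer t.
m ≥ 0: smallest is 2604 mod 113 = 5 (at t = -23), with n = -3.

5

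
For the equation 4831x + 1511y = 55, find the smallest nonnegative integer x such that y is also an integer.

1354

gcd(4831, 1511) = 1.
1 divides 55, so solutions exist.
By Bézout, 4831×(-360) + 1511×(1151) = 1.
Scale by 55/1 = 55: (x₀, y₀) = (-19800, 63305).
General solution: x = -19800 + 1511t, y = 63305 - 4831t for integer t.
x ≥ 0: smallest is -19800 mod 1511 = 1354 (at t = 14), with y = -4329.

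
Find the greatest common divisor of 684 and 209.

19

gcd(684, 209) = 19  (684 = 3×209 + 57, 209 = 3×57 + 38, 57 = 1×38 + 19, 38 = 2×19).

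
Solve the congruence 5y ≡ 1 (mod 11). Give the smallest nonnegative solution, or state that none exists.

gcd(11, 5) = 1.
1 divides 1, so solutions exist.
By Bézout, 5*(-2) + 11*(1) = 1.
So 5*(-2) ≡ 1 (mod 11); multiply by 1: y ≡ -2 (mod 11).
Smallest nonnegative: y = -2 mod 11 = 9.

9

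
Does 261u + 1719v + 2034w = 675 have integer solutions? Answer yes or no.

yes

gcd(1719, 261) = 9  (1719 = 6·261 + 153, 261 = 1·153 + 108, 153 = 1·108 + 45, 108 = 2·45 + 18, 45 = 2·18 + 9, 18 = 2·9).
gcd(9, 2034) = 9.
9 divides 675, so integer solutions exist.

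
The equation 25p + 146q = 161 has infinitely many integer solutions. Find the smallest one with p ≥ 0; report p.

gcd(146, 25) = 1.
1 divides 161, so solutions exist.
By Bézout, 25×(-35) + 146×(6) = 1.
Scale by 161/1 = 161: (p₀, q₀) = (-5635, 966).
General solution: p = -5635 + 146t, q = 966 - 25t for integer t.
p ≥ 0: smallest is -5635 mod 146 = 59 (at t = 39), with q = -9.

59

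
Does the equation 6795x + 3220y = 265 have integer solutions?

yes

gcd(6795, 3220) = 5  (6795 = 2*3220 + 355, 3220 = 9*355 + 25, 355 = 14*25 + 5, 25 = 5*5).
5 divides 265, so integer solutions exist.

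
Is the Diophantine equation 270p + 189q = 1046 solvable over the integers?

no

gcd(270, 189):
  270 = 1·189 + 81
  189 = 2·81 + 27
  81 = 3·27
so gcd(270, 189) = 27.
27 does not divide 1046 (remainder 20), so no integer solutions.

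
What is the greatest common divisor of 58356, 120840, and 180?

12

gcd(120840, 58356) = 12.
gcd(12, 180) = 12.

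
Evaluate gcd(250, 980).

10

gcd(980, 250):
  980 = 3·250 + 230
  250 = 1·230 + 20
  230 = 11·20 + 10
  20 = 2·10
so gcd(980, 250) = 10.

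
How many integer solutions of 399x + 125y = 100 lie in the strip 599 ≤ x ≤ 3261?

21

gcd(399, 125) = 1.
By Bézout, 399*(-26) + 125*(83) = 1.
Particular solution: (25, -79).
General solution: x = 25 + 125t, y = -79 - 399t for integer t.
599 ≤ 25 + 125t ≤ 3261 gives t ∈ [5, 25], which is 21 values.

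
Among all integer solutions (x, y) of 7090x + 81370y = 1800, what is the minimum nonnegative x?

6783

gcd(81370, 7090) = 10  (81370 = 11×7090 + 3380, 7090 = 2×3380 + 330, 3380 = 10×330 + 80, 330 = 4×80 + 10, 80 = 8×10).
10 divides 1800, so solutions exist.
Back-substituting, 7090×(987) + 81370×(-86) = 10.
Scale by 1800/10 = 180: (x₀, y₀) = (177660, -15480).
General solution: x = 177660 + 8137t, y = -15480 - 709t for integer t.
x ≥ 0: smallest is 177660 mod 8137 = 6783 (at t = -21), with y = -591.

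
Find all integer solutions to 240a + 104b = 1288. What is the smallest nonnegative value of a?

gcd(240, 104):
  240 = 2×104 + 32
  104 = 3×32 + 8
  32 = 4×8
so gcd(240, 104) = 8.
8 divides 1288, so solutions exist.
Back-substitute for Bézout coefficients:
  8 = 104 - 3×32
  ... = 240×(-3) + 104×(7)
Scale by 1288/8 = 161: (a₀, b₀) = (-483, 1127).
General solution: a = -483 + 13t, b = 1127 - 30t for integer t.
a ≥ 0: smallest is -483 mod 13 = 11 (at t = 38), with b = -13.

11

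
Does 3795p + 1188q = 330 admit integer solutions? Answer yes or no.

gcd(3795, 1188) = 33  (3795 = 3×1188 + 231, 1188 = 5×231 + 33, 231 = 7×33).
33 divides 330, so integer solutions exist.

yes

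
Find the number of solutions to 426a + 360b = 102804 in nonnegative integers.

gcd(426, 360):
  426 = 1·360 + 66
  360 = 5·66 + 30
  66 = 2·30 + 6
  30 = 5·6
so gcd(426, 360) = 6.
Back-substitute for Bézout coefficients:
  6 = 66 - 2·30
  ... = 426·(11) + 360·(-13)
Scale by 17134: one solution is (188474, -222742). Reduce a mod 60: (14, 269).
General: a = 14 + 60t, b = 269 - 71t.
a ≥ 0 ⇒ t ≥ 0; b ≥ 0 ⇒ t ≤ 3. So t ∈ [0, 3]: 4 solutions.

4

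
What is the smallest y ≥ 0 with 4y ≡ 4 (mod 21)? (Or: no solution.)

gcd(21, 4):
  21 = 5×4 + 1
  4 = 4×1
so gcd(21, 4) = 1.
1 divides 4, so solutions exist.
Back-substitute for Bézout coefficients:
  1 = 21 - 5×4
  ... = 4×(-5) + 21×(1)
So 4×(-5) ≡ 1 (mod 21); multiply by 4: y ≡ -20 (mod 21).
Smallest nonnegative: y = -20 mod 21 = 1.

1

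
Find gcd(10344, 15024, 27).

3

gcd(15024, 10344) = 24  (15024 = 1*10344 + 4680, 10344 = 2*4680 + 984, 4680 = 4*984 + 744, 984 = 1*744 + 240, 744 = 3*240 + 24, 240 = 10*24).
gcd(24, 27) = 3.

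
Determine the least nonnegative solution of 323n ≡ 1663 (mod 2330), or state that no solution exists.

gcd(2330, 323) = 1.
1 divides 1663, so solutions exist.
By Bézout, 323·(-743) + 2330·(103) = 1.
So 323·(-743) ≡ 1 (mod 2330); multiply by 1663: n ≡ -1235609 (mod 2330).
Smallest nonnegative: n = -1235609 mod 2330 = 1621.

1621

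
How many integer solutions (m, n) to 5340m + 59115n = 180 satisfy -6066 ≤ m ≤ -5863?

gcd(59115, 5340) = 15.
By Bézout, 5340×(-631) + 59115×(57) = 15.
Particular solution: (310, -28).
General solution: m = 310 + 3941t, n = -28 - 356t for integer t.
-6066 ≤ 310 + 3941t ≤ -5863 gives t ∈ [-1, -2], which is 0 values.

0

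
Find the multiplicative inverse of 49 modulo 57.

7

gcd(57, 49) = 1  (57 = 1·49 + 8, 49 = 6·8 + 1, 8 = 8·1).
Back-substituting, 49·(7) + 57·(-6) = 1.
So 49·7 ≡ 1 (mod 57), and 7 mod 57 = 7.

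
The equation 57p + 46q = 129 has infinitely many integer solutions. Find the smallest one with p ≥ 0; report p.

gcd(57, 46):
  57 = 1*46 + 11
  46 = 4*11 + 2
  11 = 5*2 + 1
  2 = 2*1
so gcd(57, 46) = 1.
1 divides 129, so solutions exist.
Back-substitute for Bézout coefficients:
  1 = 11 - 5*2
  ... = 57*(21) + 46*(-26)
Scale by 129/1 = 129: (p₀, q₀) = (2709, -3354).
General solution: p = 2709 + 46t, q = -3354 - 57t for integer t.
p ≥ 0: smallest is 2709 mod 46 = 41 (at t = -58), with q = -48.

41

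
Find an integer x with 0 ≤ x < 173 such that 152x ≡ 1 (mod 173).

gcd(173, 152) = 1  (173 = 1*152 + 21, 152 = 7*21 + 5, 21 = 4*5 + 1, 5 = 5*1).
Back-substituting, 152*(-33) + 173*(29) = 1.
So 152*-33 ≡ 1 (mod 173), and -33 mod 173 = 140.

140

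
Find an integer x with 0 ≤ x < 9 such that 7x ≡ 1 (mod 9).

4

gcd(9, 7) = 1  (9 = 1·7 + 2, 7 = 3·2 + 1, 2 = 2·1).
Back-substituting, 7·(4) + 9·(-3) = 1.
So 7·4 ≡ 1 (mod 9), and 4 mod 9 = 4.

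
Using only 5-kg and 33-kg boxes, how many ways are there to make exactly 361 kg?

2

Need nonnegative integers with 5j + 33k = 361.
gcd(5, 33) = 1, and 5·(-13) + 33·(2) = 1.
So (j₀, k₀) = (-4693, 722); general j = -4693 + 33t, k = 722 - 5t.
j ≥ 0 ⇒ t ≥ 143; k ≥ 0 ⇒ t ≤ 144. That's 2 values of t.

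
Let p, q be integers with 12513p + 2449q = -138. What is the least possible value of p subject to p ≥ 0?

2284

gcd(12513, 2449):
  12513 = 5×2449 + 268
  2449 = 9×268 + 37
  268 = 7×37 + 9
  37 = 4×9 + 1
  9 = 9×1
so gcd(12513, 2449) = 1.
1 divides -138, so solutions exist.
Back-substitute for Bézout coefficients:
  1 = 37 - 4×9
  ... = 12513×(-265) + 2449×(1354)
Scale by -138/1 = -138: (p₀, q₀) = (36570, -186852).
General solution: p = 36570 + 2449t, q = -186852 - 12513t for integer t.
p ≥ 0: smallest is 36570 mod 2449 = 2284 (at t = -14), with q = -11670.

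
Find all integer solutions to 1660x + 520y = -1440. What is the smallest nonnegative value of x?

gcd(1660, 520):
  1660 = 3·520 + 100
  520 = 5·100 + 20
  100 = 5·20
so gcd(1660, 520) = 20.
20 divides -1440, so solutions exist.
Back-substitute for Bézout coefficients:
  20 = 520 - 5·100
  ... = 1660·(-5) + 520·(16)
Scale by -1440/20 = -72: (x₀, y₀) = (360, -1152).
General solution: x = 360 + 26t, y = -1152 - 83t for integer t.
x ≥ 0: smallest is 360 mod 26 = 22 (at t = -13), with y = -73.

22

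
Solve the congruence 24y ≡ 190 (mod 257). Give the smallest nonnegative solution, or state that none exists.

gcd(257, 24) = 1.
1 divides 190, so solutions exist.
By Bézout, 24*(75) + 257*(-7) = 1.
So 24*(75) ≡ 1 (mod 257); multiply by 190: y ≡ 14250 (mod 257).
Smallest nonnegative: y = 14250 mod 257 = 115.

115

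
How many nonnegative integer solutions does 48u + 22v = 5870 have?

11

gcd(48, 22):
  48 = 2×22 + 4
  22 = 5×4 + 2
  4 = 2×2
so gcd(48, 22) = 2.
Back-substitute for Bézout coefficients:
  2 = 22 - 5×4
  ... = 48×(-5) + 22×(11)
Scale by 2935: one solution is (-14675, 32285). Reduce u mod 11: (10, 245).
General: u = 10 + 11t, v = 245 - 24t.
u ≥ 0 ⇒ t ≥ 0; v ≥ 0 ⇒ t ≤ 10. So t ∈ [0, 10]: 11 solutions.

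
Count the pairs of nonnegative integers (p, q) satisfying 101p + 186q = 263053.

gcd(186, 101) = 1.
By Bézout, 101×(35) + 186×(-19) = 1.
One solution: (41, 1392).
General: p = 41 + 186t, q = 1392 - 101t.
p ≥ 0 ⇒ t ≥ 0; q ≥ 0 ⇒ t ≤ 13. So t ∈ [0, 13]: 14 solutions.

14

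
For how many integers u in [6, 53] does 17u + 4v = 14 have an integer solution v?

gcd(17, 4) = 1  (17 = 4*4 + 1, 4 = 4*1).
Back-substituting, 17*(1) + 4*(-4) = 1.
Scale by 14: particular solution (14, -56); reduce u mod 4: (2, -5).
General solution: u = 2 + 4t, v = -5 - 17t for integer t.
6 ≤ 2 + 4t ≤ 53 gives t ∈ [1, 12], which is 12 values.

12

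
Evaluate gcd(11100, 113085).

15

gcd(113085, 11100):
  113085 = 10·11100 + 2085
  11100 = 5·2085 + 675
  2085 = 3·675 + 60
  675 = 11·60 + 15
  60 = 4·15
so gcd(113085, 11100) = 15.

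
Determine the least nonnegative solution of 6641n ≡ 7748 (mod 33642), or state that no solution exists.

gcd(33642, 6641):
  33642 = 5*6641 + 437
  6641 = 15*437 + 86
  437 = 5*86 + 7
  86 = 12*7 + 2
  7 = 3*2 + 1
  2 = 2*1
so gcd(33642, 6641) = 1.
1 divides 7748, so solutions exist.
Back-substitute for Bézout coefficients:
  1 = 7 - 3*2
  ... = 6641*(-14473) + 33642*(2857)
So 6641*(-14473) ≡ 1 (mod 33642); multiply by 7748: n ≡ -112136804 (mod 33642).
Smallest nonnegative: n = -112136804 mod 33642 = 25624.

25624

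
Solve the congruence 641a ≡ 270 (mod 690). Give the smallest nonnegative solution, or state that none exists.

gcd(690, 641) = 1  (690 = 1*641 + 49, 641 = 13*49 + 4, 49 = 12*4 + 1, 4 = 4*1).
1 divides 270, so solutions exist.
Back-substituting, 641*(-169) + 690*(157) = 1.
So 641*(-169) ≡ 1 (mod 690); multiply by 270: a ≡ -45630 (mod 690).
Smallest nonnegative: a = -45630 mod 690 = 600.

600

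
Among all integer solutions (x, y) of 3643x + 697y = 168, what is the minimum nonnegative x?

gcd(3643, 697) = 1.
1 divides 168, so solutions exist.
By Bézout, 3643·(75) + 697·(-392) = 1.
Scale by 168/1 = 168: (x₀, y₀) = (12600, -65856).
General solution: x = 12600 + 697t, y = -65856 - 3643t for integer t.
x ≥ 0: smallest is 12600 mod 697 = 54 (at t = -18), with y = -282.

54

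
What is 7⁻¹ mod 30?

13

gcd(30, 7) = 1.
By Bézout, 7*(13) + 30*(-3) = 1.
So 7*13 ≡ 1 (mod 30), and 13 mod 30 = 13.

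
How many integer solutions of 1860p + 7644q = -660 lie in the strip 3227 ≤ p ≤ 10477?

11

gcd(7644, 1860) = 12  (7644 = 4*1860 + 204, 1860 = 9*204 + 24, 204 = 8*24 + 12, 24 = 2*12).
Back-substituting, 1860*(-300) + 7644*(73) = 12.
Scale by -55: particular solution (16500, -4015); reduce p mod 637: (575, -140).
General solution: p = 575 + 637t, q = -140 - 155t for integer t.
3227 ≤ 575 + 637t ≤ 10477 gives t ∈ [5, 15], which is 11 values.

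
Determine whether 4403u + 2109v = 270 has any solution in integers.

no

gcd(4403, 2109) = 37  (4403 = 2×2109 + 185, 2109 = 11×185 + 74, 185 = 2×74 + 37, 74 = 2×37).
37 does not divide 270 (remainder 11), so no integer solutions.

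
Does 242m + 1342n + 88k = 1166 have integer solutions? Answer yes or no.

yes

gcd(1342, 242) = 22  (1342 = 5*242 + 132, 242 = 1*132 + 110, 132 = 1*110 + 22, 110 = 5*22).
gcd(22, 88) = 22.
22 divides 1166, so integer solutions exist.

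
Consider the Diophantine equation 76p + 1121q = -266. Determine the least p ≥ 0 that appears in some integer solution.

gcd(1121, 76):
  1121 = 14×76 + 57
  76 = 1×57 + 19
  57 = 3×19
so gcd(1121, 76) = 19.
19 divides -266, so solutions exist.
Back-substitute for Bézout coefficients:
  19 = 76 - 1×57
  ... = 76×(15) + 1121×(-1)
Scale by -266/19 = -14: (p₀, q₀) = (-210, 14).
General solution: p = -210 + 59t, q = 14 - 4t for integer t.
p ≥ 0: smallest is -210 mod 59 = 26 (at t = 4), with q = -2.

26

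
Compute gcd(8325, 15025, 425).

gcd(15025, 8325) = 25  (15025 = 1·8325 + 6700, 8325 = 1·6700 + 1625, 6700 = 4·1625 + 200, 1625 = 8·200 + 25, 200 = 8·25).
gcd(25, 425) = 25.

25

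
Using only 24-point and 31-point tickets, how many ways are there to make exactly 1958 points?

Need nonnegative integers with 24j + 31k = 1958.
gcd(24, 31) = 1, and 24·(-9) + 31·(7) = 1.
So (j₀, k₀) = (-17622, 13706); general j = -17622 + 31t, k = 13706 - 24t.
j ≥ 0 ⇒ t ≥ 569; k ≥ 0 ⇒ t ≤ 571. That's 3 values of t.

3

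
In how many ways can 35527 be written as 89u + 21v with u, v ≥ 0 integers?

19

gcd(89, 21):
  89 = 4*21 + 5
  21 = 4*5 + 1
  5 = 5*1
so gcd(89, 21) = 1.
Back-substitute for Bézout coefficients:
  1 = 21 - 4*5
  ... = 89*(-4) + 21*(17)
Scale by 35527: one solution is (-142108, 603959). Reduce u mod 21: (20, 1607).
General: u = 20 + 21t, v = 1607 - 89t.
u ≥ 0 ⇒ t ≥ 0; v ≥ 0 ⇒ t ≤ 18. So t ∈ [0, 18]: 19 solutions.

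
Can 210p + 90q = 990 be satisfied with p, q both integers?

yes

gcd(210, 90):
  210 = 2*90 + 30
  90 = 3*30
so gcd(210, 90) = 30.
30 divides 990, so integer solutions exist.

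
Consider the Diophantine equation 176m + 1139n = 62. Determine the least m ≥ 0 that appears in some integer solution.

764

gcd(1139, 176):
  1139 = 6·176 + 83
  176 = 2·83 + 10
  83 = 8·10 + 3
  10 = 3·3 + 1
  3 = 3·1
so gcd(1139, 176) = 1.
1 divides 62, so solutions exist.
Back-substitute for Bézout coefficients:
  1 = 10 - 3·3
  ... = 176·(343) + 1139·(-53)
Scale by 62/1 = 62: (m₀, n₀) = (21266, -3286).
General solution: m = 21266 + 1139t, n = -3286 - 176t for integer t.
m ≥ 0: smallest is 21266 mod 1139 = 764 (at t = -18), with n = -118.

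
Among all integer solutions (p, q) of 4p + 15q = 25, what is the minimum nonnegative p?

10

gcd(15, 4) = 1  (15 = 3*4 + 3, 4 = 1*3 + 1, 3 = 3*1).
1 divides 25, so solutions exist.
Back-substituting, 4*(4) + 15*(-1) = 1.
Scale by 25/1 = 25: (p₀, q₀) = (100, -25).
General solution: p = 100 + 15t, q = -25 - 4t for integer t.
p ≥ 0: smallest is 100 mod 15 = 10 (at t = -6), with q = -1.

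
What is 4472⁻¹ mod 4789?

gcd(4789, 4472) = 1  (4789 = 1*4472 + 317, 4472 = 14*317 + 34, 317 = 9*34 + 11, 34 = 3*11 + 1, 11 = 11*1).
Back-substituting, 4472*(423) + 4789*(-395) = 1.
So 4472*423 ≡ 1 (mod 4789), and 423 mod 4789 = 423.

423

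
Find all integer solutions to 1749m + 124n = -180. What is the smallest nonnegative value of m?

72

gcd(1749, 124):
  1749 = 14*124 + 13
  124 = 9*13 + 7
  13 = 1*7 + 6
  7 = 1*6 + 1
  6 = 6*1
so gcd(1749, 124) = 1.
1 divides -180, so solutions exist.
Back-substitute for Bézout coefficients:
  1 = 7 - 1*6
  ... = 1749*(-19) + 124*(268)
Scale by -180/1 = -180: (m₀, n₀) = (3420, -48240).
General solution: m = 3420 + 124t, n = -48240 - 1749t for integer t.
m ≥ 0: smallest is 3420 mod 124 = 72 (at t = -27), with n = -1017.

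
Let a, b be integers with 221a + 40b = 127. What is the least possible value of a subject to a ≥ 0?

gcd(221, 40):
  221 = 5·40 + 21
  40 = 1·21 + 19
  21 = 1·19 + 2
  19 = 9·2 + 1
  2 = 2·1
so gcd(221, 40) = 1.
1 divides 127, so solutions exist.
Back-substitute for Bézout coefficients:
  1 = 19 - 9·2
  ... = 221·(-19) + 40·(105)
Scale by 127/1 = 127: (a₀, b₀) = (-2413, 13335).
General solution: a = -2413 + 40t, b = 13335 - 221t for integer t.
a ≥ 0: smallest is -2413 mod 40 = 27 (at t = 61), with b = -146.

27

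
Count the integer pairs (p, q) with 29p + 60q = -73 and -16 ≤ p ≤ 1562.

26

gcd(60, 29) = 1  (60 = 2*29 + 2, 29 = 14*2 + 1, 2 = 2*1).
Back-substituting, 29*(29) + 60*(-14) = 1.
Scale by -73: particular solution (-2117, 1022); reduce p mod 60: (43, -22).
General solution: p = 43 + 60t, q = -22 - 29t for integer t.
-16 ≤ 43 + 60t ≤ 1562 gives t ∈ [0, 25], which is 26 values.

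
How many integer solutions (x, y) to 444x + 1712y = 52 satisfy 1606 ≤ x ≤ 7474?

gcd(1712, 444) = 4.
By Bézout, 444·(27) + 1712·(-7) = 4.
Particular solution: (351, -91).
General solution: x = 351 + 428t, y = -91 - 111t for integer t.
1606 ≤ 351 + 428t ≤ 7474 gives t ∈ [3, 16], which is 14 values.

14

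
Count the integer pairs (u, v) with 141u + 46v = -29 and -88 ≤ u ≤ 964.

gcd(141, 46) = 1.
By Bézout, 141×(-15) + 46×(46) = 1.
Particular solution: (21, -65).
General solution: u = 21 + 46t, v = -65 - 141t for integer t.
-88 ≤ 21 + 46t ≤ 964 gives t ∈ [-2, 20], which is 23 values.

23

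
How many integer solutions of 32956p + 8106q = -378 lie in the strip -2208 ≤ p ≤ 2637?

8

gcd(32956, 8106) = 14  (32956 = 4*8106 + 532, 8106 = 15*532 + 126, 532 = 4*126 + 28, 126 = 4*28 + 14, 28 = 2*14).
Back-substituting, 32956*(-259) + 8106*(1053) = 14.
Scale by -27: particular solution (6993, -28431); reduce p mod 579: (45, -183).
General solution: p = 45 + 579t, q = -183 - 2354t for integer t.
-2208 ≤ 45 + 579t ≤ 2637 gives t ∈ [-3, 4], which is 8 values.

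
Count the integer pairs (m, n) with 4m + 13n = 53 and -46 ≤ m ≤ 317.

gcd(13, 4) = 1.
By Bézout, 4·(-3) + 13·(1) = 1.
Particular solution: (10, 1).
General solution: m = 10 + 13t, n = 1 - 4t for integer t.
-46 ≤ 10 + 13t ≤ 317 gives t ∈ [-4, 23], which is 28 values.

28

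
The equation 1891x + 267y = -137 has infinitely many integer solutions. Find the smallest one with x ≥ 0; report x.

gcd(1891, 267) = 1.
1 divides -137, so solutions exist.
By Bézout, 1891×(85) + 267×(-602) = 1.
Scale by -137/1 = -137: (x₀, y₀) = (-11645, 82474).
General solution: x = -11645 + 267t, y = 82474 - 1891t for integer t.
x ≥ 0: smallest is -11645 mod 267 = 103 (at t = 44), with y = -730.

103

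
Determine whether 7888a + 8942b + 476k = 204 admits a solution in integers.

yes

gcd(8942, 7888):
  8942 = 1*7888 + 1054
  7888 = 7*1054 + 510
  1054 = 2*510 + 34
  510 = 15*34
so gcd(8942, 7888) = 34.
gcd(34, 476) = 34.
34 divides 204, so integer solutions exist.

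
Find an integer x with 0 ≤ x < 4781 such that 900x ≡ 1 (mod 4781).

3607

gcd(4781, 900):
  4781 = 5×900 + 281
  900 = 3×281 + 57
  281 = 4×57 + 53
  57 = 1×53 + 4
  53 = 13×4 + 1
  4 = 4×1
so gcd(4781, 900) = 1.
Back-substitute for Bézout coefficients:
  1 = 53 - 13×4
  ... = 900×(-1174) + 4781×(221)
So 900×-1174 ≡ 1 (mod 4781), and -1174 mod 4781 = 3607.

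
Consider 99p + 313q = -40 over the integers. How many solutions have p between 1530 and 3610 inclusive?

gcd(313, 99) = 1  (313 = 3×99 + 16, 99 = 6×16 + 3, 16 = 5×3 + 1, 3 = 3×1).
Back-substituting, 99×(-98) + 313×(31) = 1.
Scale by -40: particular solution (3920, -1240); reduce p mod 313: (164, -52).
General solution: p = 164 + 313t, q = -52 - 99t for integer t.
1530 ≤ 164 + 313t ≤ 3610 gives t ∈ [5, 11], which is 7 values.

7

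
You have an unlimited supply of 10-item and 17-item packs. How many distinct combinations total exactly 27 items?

1

Need nonnegative integers with 10j + 17k = 27.
gcd(10, 17) = 1, and 10·(-5) + 17·(3) = 1.
So (j₀, k₀) = (-135, 81); general j = -135 + 17t, k = 81 - 10t.
j ≥ 0 ⇒ t ≥ 8; k ≥ 0 ⇒ t ≤ 8. That's 1 value of t.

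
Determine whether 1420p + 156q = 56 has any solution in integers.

yes

gcd(1420, 156):
  1420 = 9×156 + 16
  156 = 9×16 + 12
  16 = 1×12 + 4
  12 = 3×4
so gcd(1420, 156) = 4.
4 divides 56, so integer solutions exist.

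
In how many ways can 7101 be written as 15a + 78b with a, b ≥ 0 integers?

gcd(78, 15) = 3  (78 = 5·15 + 3, 15 = 5·3).
Back-substituting, 15·(-5) + 78·(1) = 3.
Scale by 2367: one solution is (-11835, 2367). Reduce a mod 26: (21, 87).
General: a = 21 + 26t, b = 87 - 5t.
a ≥ 0 ⇒ t ≥ 0; b ≥ 0 ⇒ t ≤ 17. So t ∈ [0, 17]: 18 solutions.

18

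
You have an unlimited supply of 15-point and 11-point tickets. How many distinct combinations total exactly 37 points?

Need nonnegative integers with 15j + 11k = 37.
gcd(15, 11) = 1, and 15·(3) + 11·(-4) = 1.
So (j₀, k₀) = (111, -148); general j = 111 + 11t, k = -148 - 15t.
j ≥ 0 ⇒ t ≥ -10; k ≥ 0 ⇒ t ≤ -10. That's 1 value of t.

1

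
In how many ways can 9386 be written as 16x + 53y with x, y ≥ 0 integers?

11

gcd(53, 16):
  53 = 3*16 + 5
  16 = 3*5 + 1
  5 = 5*1
so gcd(53, 16) = 1.
Back-substitute for Bézout coefficients:
  1 = 16 - 3*5
  ... = 16*(10) + 53*(-3)
Scale by 9386: one solution is (93860, -28158). Reduce x mod 53: (50, 162).
General: x = 50 + 53t, y = 162 - 16t.
x ≥ 0 ⇒ t ≥ 0; y ≥ 0 ⇒ t ≤ 10. So t ∈ [0, 10]: 11 solutions.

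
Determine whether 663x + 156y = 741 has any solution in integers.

yes

gcd(663, 156):
  663 = 4·156 + 39
  156 = 4·39
so gcd(663, 156) = 39.
39 divides 741, so integer solutions exist.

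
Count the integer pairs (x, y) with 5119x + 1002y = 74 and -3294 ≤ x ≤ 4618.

gcd(5119, 1002) = 1  (5119 = 5×1002 + 109, 1002 = 9×109 + 21, 109 = 5×21 + 4, 21 = 5×4 + 1, 4 = 4×1).
Back-substituting, 5119×(-239) + 1002×(1221) = 1.
Scale by 74: particular solution (-17686, 90354); reduce x mod 1002: (350, -1788).
General solution: x = 350 + 1002t, y = -1788 - 5119t for integer t.
-3294 ≤ 350 + 1002t ≤ 4618 gives t ∈ [-3, 4], which is 8 values.

8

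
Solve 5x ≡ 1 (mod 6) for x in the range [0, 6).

5

gcd(6, 5):
  6 = 1×5 + 1
  5 = 5×1
so gcd(6, 5) = 1.
Back-substitute for Bézout coefficients:
  1 = 6 - 1×5
  ... = 5×(-1) + 6×(1)
So 5×-1 ≡ 1 (mod 6), and -1 mod 6 = 5.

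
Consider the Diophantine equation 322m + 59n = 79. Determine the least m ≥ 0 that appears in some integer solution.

51

gcd(322, 59):
  322 = 5*59 + 27
  59 = 2*27 + 5
  27 = 5*5 + 2
  5 = 2*2 + 1
  2 = 2*1
so gcd(322, 59) = 1.
1 divides 79, so solutions exist.
Back-substitute for Bézout coefficients:
  1 = 5 - 2*2
  ... = 322*(-24) + 59*(131)
Scale by 79/1 = 79: (m₀, n₀) = (-1896, 10349).
General solution: m = -1896 + 59t, n = 10349 - 322t for integer t.
m ≥ 0: smallest is -1896 mod 59 = 51 (at t = 33), with n = -277.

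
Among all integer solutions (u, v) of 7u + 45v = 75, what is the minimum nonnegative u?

gcd(45, 7):
  45 = 6*7 + 3
  7 = 2*3 + 1
  3 = 3*1
so gcd(45, 7) = 1.
1 divides 75, so solutions exist.
Back-substitute for Bézout coefficients:
  1 = 7 - 2*3
  ... = 7*(13) + 45*(-2)
Scale by 75/1 = 75: (u₀, v₀) = (975, -150).
General solution: u = 975 + 45t, v = -150 - 7t for integer t.
u ≥ 0: smallest is 975 mod 45 = 30 (at t = -21), with v = -3.

30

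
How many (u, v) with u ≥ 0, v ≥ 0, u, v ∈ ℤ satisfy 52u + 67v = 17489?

5

gcd(67, 52) = 1  (67 = 1*52 + 15, 52 = 3*15 + 7, 15 = 2*7 + 1, 7 = 7*1).
Back-substituting, 52*(-9) + 67*(7) = 1.
Scale by 17489: one solution is (-157401, 122423). Reduce u mod 67: (49, 223).
General: u = 49 + 67t, v = 223 - 52t.
u ≥ 0 ⇒ t ≥ 0; v ≥ 0 ⇒ t ≤ 4. So t ∈ [0, 4]: 5 solutions.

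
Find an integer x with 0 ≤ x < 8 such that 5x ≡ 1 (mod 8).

5

gcd(8, 5) = 1  (8 = 1·5 + 3, 5 = 1·3 + 2, 3 = 1·2 + 1, 2 = 2·1).
Back-substituting, 5·(-3) + 8·(2) = 1.
So 5·-3 ≡ 1 (mod 8), and -3 mod 8 = 5.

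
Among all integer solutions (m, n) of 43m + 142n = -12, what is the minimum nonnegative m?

gcd(142, 43) = 1.
1 divides -12, so solutions exist.
By Bézout, 43*(-33) + 142*(10) = 1.
Scale by -12/1 = -12: (m₀, n₀) = (396, -120).
General solution: m = 396 + 142t, n = -120 - 43t for integer t.
m ≥ 0: smallest is 396 mod 142 = 112 (at t = -2), with n = -34.

112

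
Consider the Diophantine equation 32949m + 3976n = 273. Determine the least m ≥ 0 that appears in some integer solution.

509

gcd(32949, 3976):
  32949 = 8×3976 + 1141
  3976 = 3×1141 + 553
  1141 = 2×553 + 35
  553 = 15×35 + 28
  35 = 1×28 + 7
  28 = 4×7
so gcd(32949, 3976) = 7.
7 divides 273, so solutions exist.
Back-substitute for Bézout coefficients:
  7 = 35 - 1×28
  ... = 32949×(115) + 3976×(-953)
Scale by 273/7 = 39: (m₀, n₀) = (4485, -37167).
General solution: m = 4485 + 568t, n = -37167 - 4707t for integer t.
m ≥ 0: smallest is 4485 mod 568 = 509 (at t = -7), with n = -4218.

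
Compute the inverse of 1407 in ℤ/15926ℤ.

8229

gcd(15926, 1407) = 1  (15926 = 11·1407 + 449, 1407 = 3·449 + 60, 449 = 7·60 + 29, 60 = 2·29 + 2, 29 = 14·2 + 1, 2 = 2·1).
Back-substituting, 1407·(-7697) + 15926·(680) = 1.
So 1407·-7697 ≡ 1 (mod 15926), and -7697 mod 15926 = 8229.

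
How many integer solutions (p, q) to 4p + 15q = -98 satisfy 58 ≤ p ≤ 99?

gcd(15, 4) = 1  (15 = 3×4 + 3, 4 = 1×3 + 1, 3 = 3×1).
Back-substituting, 4×(4) + 15×(-1) = 1.
Scale by -98: particular solution (-392, 98); reduce p mod 15: (13, -10).
General solution: p = 13 + 15t, q = -10 - 4t for integer t.
58 ≤ 13 + 15t ≤ 99 gives t ∈ [3, 5], which is 3 values.

3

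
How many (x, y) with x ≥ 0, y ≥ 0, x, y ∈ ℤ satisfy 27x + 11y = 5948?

gcd(27, 11):
  27 = 2×11 + 5
  11 = 2×5 + 1
  5 = 5×1
so gcd(27, 11) = 1.
Back-substitute for Bézout coefficients:
  1 = 11 - 2×5
  ... = 27×(-2) + 11×(5)
Scale by 5948: one solution is (-11896, 29740). Reduce x mod 11: (6, 526).
General: x = 6 + 11t, y = 526 - 27t.
x ≥ 0 ⇒ t ≥ 0; y ≥ 0 ⇒ t ≤ 19. So t ∈ [0, 19]: 20 solutions.

20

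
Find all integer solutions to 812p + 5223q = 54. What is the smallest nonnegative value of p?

3615

gcd(5223, 812):
  5223 = 6×812 + 351
  812 = 2×351 + 110
  351 = 3×110 + 21
  110 = 5×21 + 5
  21 = 4×5 + 1
  5 = 5×1
so gcd(5223, 812) = 1.
1 divides 54, so solutions exist.
Back-substitute for Bézout coefficients:
  1 = 21 - 4×5
  ... = 812×(-997) + 5223×(155)
Scale by 54/1 = 54: (p₀, q₀) = (-53838, 8370).
General solution: p = -53838 + 5223t, q = 8370 - 812t for integer t.
p ≥ 0: smallest is -53838 mod 5223 = 3615 (at t = 11), with q = -562.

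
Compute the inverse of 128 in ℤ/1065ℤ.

gcd(1065, 128) = 1  (1065 = 8*128 + 41, 128 = 3*41 + 5, 41 = 8*5 + 1, 5 = 5*1).
Back-substituting, 128*(-208) + 1065*(25) = 1.
So 128*-208 ≡ 1 (mod 1065), and -208 mod 1065 = 857.

857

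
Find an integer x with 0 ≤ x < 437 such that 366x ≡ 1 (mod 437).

gcd(437, 366) = 1.
By Bézout, 366×(80) + 437×(-67) = 1.
So 366×80 ≡ 1 (mod 437), and 80 mod 437 = 80.

80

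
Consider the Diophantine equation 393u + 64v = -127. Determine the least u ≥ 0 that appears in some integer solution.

gcd(393, 64):
  393 = 6·64 + 9
  64 = 7·9 + 1
  9 = 9·1
so gcd(393, 64) = 1.
1 divides -127, so solutions exist.
Back-substitute for Bézout coefficients:
  1 = 64 - 7·9
  ... = 393·(-7) + 64·(43)
Scale by -127/1 = -127: (u₀, v₀) = (889, -5461).
General solution: u = 889 + 64t, v = -5461 - 393t for integer t.
u ≥ 0: smallest is 889 mod 64 = 57 (at t = -13), with v = -352.

57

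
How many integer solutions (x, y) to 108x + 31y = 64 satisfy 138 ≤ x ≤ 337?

7

gcd(108, 31):
  108 = 3×31 + 15
  31 = 2×15 + 1
  15 = 15×1
so gcd(108, 31) = 1.
Back-substitute for Bézout coefficients:
  1 = 31 - 2×15
  ... = 108×(-2) + 31×(7)
Scale by 64: particular solution (-128, 448); reduce x mod 31: (27, -92).
General solution: x = 27 + 31t, y = -92 - 108t for integer t.
138 ≤ 27 + 31t ≤ 337 gives t ∈ [4, 10], which is 7 values.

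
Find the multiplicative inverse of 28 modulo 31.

10

gcd(31, 28):
  31 = 1×28 + 3
  28 = 9×3 + 1
  3 = 3×1
so gcd(31, 28) = 1.
Back-substitute for Bézout coefficients:
  1 = 28 - 9×3
  ... = 28×(10) + 31×(-9)
So 28×10 ≡ 1 (mod 31), and 10 mod 31 = 10.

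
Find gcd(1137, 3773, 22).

gcd(3773, 1137) = 1  (3773 = 3·1137 + 362, 1137 = 3·362 + 51, 362 = 7·51 + 5, 51 = 10·5 + 1, 5 = 5·1).
gcd(1, 22) = 1.

1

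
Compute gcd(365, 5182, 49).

gcd(5182, 365):
  5182 = 14·365 + 72
  365 = 5·72 + 5
  72 = 14·5 + 2
  5 = 2·2 + 1
  2 = 2·1
so gcd(5182, 365) = 1.
gcd(1, 49) = 1.

1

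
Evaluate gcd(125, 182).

gcd(182, 125) = 1  (182 = 1·125 + 57, 125 = 2·57 + 11, 57 = 5·11 + 2, 11 = 5·2 + 1, 2 = 2·1).

1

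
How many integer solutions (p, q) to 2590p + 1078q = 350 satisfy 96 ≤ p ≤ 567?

gcd(2590, 1078) = 14  (2590 = 2×1078 + 434, 1078 = 2×434 + 210, 434 = 2×210 + 14, 210 = 15×14).
Back-substituting, 2590×(5) + 1078×(-12) = 14.
Scale by 25: particular solution (125, -300); reduce p mod 77: (48, -115).
General solution: p = 48 + 77t, q = -115 - 185t for integer t.
96 ≤ 48 + 77t ≤ 567 gives t ∈ [1, 6], which is 6 values.

6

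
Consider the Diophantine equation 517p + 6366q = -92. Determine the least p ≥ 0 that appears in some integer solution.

4408

gcd(6366, 517) = 1  (6366 = 12·517 + 162, 517 = 3·162 + 31, 162 = 5·31 + 7, 31 = 4·7 + 3, 7 = 2·3 + 1, 3 = 3·1).
1 divides -92, so solutions exist.
Back-substituting, 517·(-1847) + 6366·(150) = 1.
Scale by -92/1 = -92: (p₀, q₀) = (169924, -13800).
General solution: p = 169924 + 6366t, q = -13800 - 517t for integer t.
p ≥ 0: smallest is 169924 mod 6366 = 4408 (at t = -26), with q = -358.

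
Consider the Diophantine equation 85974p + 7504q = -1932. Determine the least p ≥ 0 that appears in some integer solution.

gcd(85974, 7504) = 14  (85974 = 11*7504 + 3430, 7504 = 2*3430 + 644, 3430 = 5*644 + 210, 644 = 3*210 + 14, 210 = 15*14).
14 divides -1932, so solutions exist.
Back-substituting, 85974*(-35) + 7504*(401) = 14.
Scale by -1932/14 = -138: (p₀, q₀) = (4830, -55338).
General solution: p = 4830 + 536t, q = -55338 - 6141t for integer t.
p ≥ 0: smallest is 4830 mod 536 = 6 (at t = -9), with q = -69.

6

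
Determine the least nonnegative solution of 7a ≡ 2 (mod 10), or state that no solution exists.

gcd(10, 7) = 1  (10 = 1·7 + 3, 7 = 2·3 + 1, 3 = 3·1).
1 divides 2, so solutions exist.
Back-substituting, 7·(3) + 10·(-2) = 1.
So 7·(3) ≡ 1 (mod 10); multiply by 2: a ≡ 6 (mod 10).
Smallest nonnegative: a = 6 mod 10 = 6.

6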